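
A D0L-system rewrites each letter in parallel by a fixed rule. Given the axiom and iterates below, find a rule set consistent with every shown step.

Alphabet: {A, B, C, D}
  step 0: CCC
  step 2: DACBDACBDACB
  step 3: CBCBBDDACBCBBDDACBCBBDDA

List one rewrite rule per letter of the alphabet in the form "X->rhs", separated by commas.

  step 2 ⇒ step 3: DACBDACBDACB ⇒ CB·CB·BD·DA·CB·CB·BD·DA·CB·CB·BD·DA
    A ↦ CB
    B ↦ DA
    C ↦ BD
    D ↦ CB

A->CB, B->DA, C->BD, D->CB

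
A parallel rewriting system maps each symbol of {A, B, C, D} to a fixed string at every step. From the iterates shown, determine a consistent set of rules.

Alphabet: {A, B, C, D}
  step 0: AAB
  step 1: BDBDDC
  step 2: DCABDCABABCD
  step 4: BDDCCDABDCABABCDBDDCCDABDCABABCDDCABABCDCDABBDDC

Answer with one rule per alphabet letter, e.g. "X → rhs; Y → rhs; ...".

  step 1 ⇒ step 2: BDBDDC ⇒ DC·AB·DC·AB·AB·CD
    B ↦ DC
    C ↦ CD
    D ↦ AB
  step 0 ⇒ step 1: AAB ⇒ BD·BD·DC
    A ↦ BD

A->BD, B->DC, C->CD, D->AB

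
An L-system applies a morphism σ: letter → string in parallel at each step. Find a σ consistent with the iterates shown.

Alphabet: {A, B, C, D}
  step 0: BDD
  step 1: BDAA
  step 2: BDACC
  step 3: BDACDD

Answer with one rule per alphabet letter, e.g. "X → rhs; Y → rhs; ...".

  step 2 ⇒ step 3: BDACC ⇒ BD·A·C·D·D
    A ↦ C
    B ↦ BD
    C ↦ D
    D ↦ A

A->C, B->BD, C->D, D->A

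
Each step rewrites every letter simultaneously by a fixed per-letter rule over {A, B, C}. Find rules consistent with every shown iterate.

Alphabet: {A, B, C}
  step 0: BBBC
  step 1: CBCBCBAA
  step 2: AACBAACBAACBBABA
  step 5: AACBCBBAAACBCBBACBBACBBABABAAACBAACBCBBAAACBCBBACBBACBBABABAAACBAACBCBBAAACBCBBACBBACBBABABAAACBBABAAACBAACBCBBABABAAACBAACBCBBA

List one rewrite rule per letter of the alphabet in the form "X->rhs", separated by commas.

  step 1 ⇒ step 2: CBCBCBAA ⇒ AA·CB·AA·CB·AA·CB·BA·BA
    A ↦ BA
    B ↦ CB
    C ↦ AA

A->BA, B->CB, C->AA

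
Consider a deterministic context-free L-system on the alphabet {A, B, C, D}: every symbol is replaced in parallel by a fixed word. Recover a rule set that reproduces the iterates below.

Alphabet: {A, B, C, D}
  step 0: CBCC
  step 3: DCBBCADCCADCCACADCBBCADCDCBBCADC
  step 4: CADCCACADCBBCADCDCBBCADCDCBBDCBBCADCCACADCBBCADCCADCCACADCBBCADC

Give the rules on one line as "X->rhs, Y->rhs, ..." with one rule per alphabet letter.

  step 3 ⇒ step 4: DCBBCADCCADCCACADCBBCADCDCBBCADC ⇒ CA·DC·CA·CA·DC·BB·CA·DC·DC·BB·CA·DC·DC·BB·DC·BB·CA·DC·CA·CA·DC·BB·CA·DC·CA·DC·CA·CA·DC·BB·CA·DC
    A ↦ BB
    B ↦ CA
    C ↦ DC
    D ↦ CA

A->BB, B->CA, C->DC, D->CA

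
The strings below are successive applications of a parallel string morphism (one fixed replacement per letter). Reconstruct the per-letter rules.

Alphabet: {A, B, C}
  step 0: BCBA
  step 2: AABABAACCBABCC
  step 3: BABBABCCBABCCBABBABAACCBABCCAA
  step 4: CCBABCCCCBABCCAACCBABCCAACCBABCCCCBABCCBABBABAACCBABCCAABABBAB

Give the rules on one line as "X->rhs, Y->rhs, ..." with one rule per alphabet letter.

A->BAB, B->CC, C->A

  step 3 ⇒ step 4: BABBABCCBABCCBABBABAACCBABCCAA ⇒ CC·BAB·CC·CC·BAB·CC·A·A·CC·BAB·CC·A·A·CC·BAB·CC·CC·BAB·CC·BAB·BAB·A·A·CC·BAB·CC·A·A·BAB·BAB
    A ↦ BAB
    B ↦ CC
    C ↦ A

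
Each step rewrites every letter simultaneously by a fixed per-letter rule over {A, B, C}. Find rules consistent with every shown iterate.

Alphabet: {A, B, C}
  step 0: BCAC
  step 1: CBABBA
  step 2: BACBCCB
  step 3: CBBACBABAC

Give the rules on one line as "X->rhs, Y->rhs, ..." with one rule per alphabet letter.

  step 2 ⇒ step 3: BACBCCB ⇒ C·B·BA·C·BA·BA·C
    A ↦ B
    B ↦ C
    C ↦ BA

A->B, B->C, C->BA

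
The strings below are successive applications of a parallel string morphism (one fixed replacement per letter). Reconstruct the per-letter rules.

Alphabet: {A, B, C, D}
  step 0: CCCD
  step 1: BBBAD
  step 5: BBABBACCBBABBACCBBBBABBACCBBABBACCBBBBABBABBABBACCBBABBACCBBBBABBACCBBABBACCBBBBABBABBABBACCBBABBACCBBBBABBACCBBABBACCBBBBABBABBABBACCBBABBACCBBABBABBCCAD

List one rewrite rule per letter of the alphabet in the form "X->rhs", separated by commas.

A->CC, B->BBA, C->B, D->AD

  step 0 ⇒ step 1: CCCD ⇒ B·B·B·AD
    C ↦ B
    D ↦ AD
    A ↦ CC  (constrained at step 1)
    B ↦ BBA  (constrained at step 1)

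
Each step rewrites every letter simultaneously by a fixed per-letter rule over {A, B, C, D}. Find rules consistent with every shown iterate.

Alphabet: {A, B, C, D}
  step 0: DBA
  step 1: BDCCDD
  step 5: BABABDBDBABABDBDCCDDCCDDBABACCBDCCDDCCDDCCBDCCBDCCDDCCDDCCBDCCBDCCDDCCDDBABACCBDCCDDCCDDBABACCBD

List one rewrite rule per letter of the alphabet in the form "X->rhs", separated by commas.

  step 0 ⇒ step 1: DBA ⇒ BD·CC·DD
    A ↦ DD
    B ↦ CC
    D ↦ BD
    C ↦ BA  (constrained at step 1)

A->DD, B->CC, C->BA, D->BD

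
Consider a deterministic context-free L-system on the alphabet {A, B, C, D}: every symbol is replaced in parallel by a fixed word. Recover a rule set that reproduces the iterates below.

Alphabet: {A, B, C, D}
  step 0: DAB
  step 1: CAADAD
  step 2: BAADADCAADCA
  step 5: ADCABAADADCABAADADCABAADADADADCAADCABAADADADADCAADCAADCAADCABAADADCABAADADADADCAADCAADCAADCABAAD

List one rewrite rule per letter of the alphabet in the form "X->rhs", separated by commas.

A->AD, B->AD, C->BA, D->CA

  step 1 ⇒ step 2: CAADAD ⇒ BA·AD·AD·CA·AD·CA
    A ↦ AD
    C ↦ BA
    D ↦ CA
  step 0 ⇒ step 1: DAB ⇒ CA·AD·AD
    B ↦ AD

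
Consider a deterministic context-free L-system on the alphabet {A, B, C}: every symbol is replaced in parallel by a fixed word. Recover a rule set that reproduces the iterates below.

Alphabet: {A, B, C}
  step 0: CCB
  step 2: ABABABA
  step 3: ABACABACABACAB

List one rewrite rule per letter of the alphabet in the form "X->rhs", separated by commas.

A->AB, B->AC, C->A

  step 2 ⇒ step 3: ABABABA ⇒ AB·AC·AB·AC·AB·AC·AB
    A ↦ AB
    B ↦ AC
    C ↦ A  (constrained at step 0)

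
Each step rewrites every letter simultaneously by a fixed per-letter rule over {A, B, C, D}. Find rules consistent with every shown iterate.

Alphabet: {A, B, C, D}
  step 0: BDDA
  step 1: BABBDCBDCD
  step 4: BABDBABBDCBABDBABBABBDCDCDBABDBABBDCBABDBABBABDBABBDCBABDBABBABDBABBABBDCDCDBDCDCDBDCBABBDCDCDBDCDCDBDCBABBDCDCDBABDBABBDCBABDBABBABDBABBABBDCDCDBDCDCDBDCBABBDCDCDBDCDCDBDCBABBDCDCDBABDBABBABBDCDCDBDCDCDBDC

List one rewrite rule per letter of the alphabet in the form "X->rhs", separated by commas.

A->D, B->BAB, C->DCD, D->BDC

  step 0 ⇒ step 1: BDDA ⇒ BAB·BDC·BDC·D
    A ↦ D
    B ↦ BAB
    D ↦ BDC
    C ↦ DCD  (constrained at step 1)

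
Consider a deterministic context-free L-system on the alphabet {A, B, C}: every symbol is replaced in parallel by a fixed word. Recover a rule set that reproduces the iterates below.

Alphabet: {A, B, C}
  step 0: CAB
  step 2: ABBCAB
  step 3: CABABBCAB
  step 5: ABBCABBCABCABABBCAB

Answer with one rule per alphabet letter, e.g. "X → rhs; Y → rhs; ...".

A->C, B->AB, C->B

  step 2 ⇒ step 3: ABBCAB ⇒ C·AB·AB·B·C·AB
    A ↦ C
    B ↦ AB
    C ↦ B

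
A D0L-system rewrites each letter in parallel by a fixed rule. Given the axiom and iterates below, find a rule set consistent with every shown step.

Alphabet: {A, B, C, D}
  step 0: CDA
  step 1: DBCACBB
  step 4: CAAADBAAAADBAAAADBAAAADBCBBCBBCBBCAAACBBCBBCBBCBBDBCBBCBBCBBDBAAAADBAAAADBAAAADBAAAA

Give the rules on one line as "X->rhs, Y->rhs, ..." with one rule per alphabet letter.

  step 0 ⇒ step 1: CDA ⇒ DB·CA·CBB
    A ↦ CBB
    C ↦ DB
    D ↦ CA
    B ↦ AA  (constrained at step 1)

A->CBB, B->AA, C->DB, D->CA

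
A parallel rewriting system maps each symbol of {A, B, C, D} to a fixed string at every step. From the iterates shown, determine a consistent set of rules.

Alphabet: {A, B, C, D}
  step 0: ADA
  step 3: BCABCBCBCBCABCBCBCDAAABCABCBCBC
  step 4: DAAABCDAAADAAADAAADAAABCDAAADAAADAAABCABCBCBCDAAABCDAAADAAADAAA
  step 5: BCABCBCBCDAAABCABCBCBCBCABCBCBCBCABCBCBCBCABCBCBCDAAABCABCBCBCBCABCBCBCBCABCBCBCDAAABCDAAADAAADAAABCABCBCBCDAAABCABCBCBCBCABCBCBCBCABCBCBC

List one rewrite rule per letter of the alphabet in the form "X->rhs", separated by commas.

  step 4 ⇒ step 5: DAAABCDAAADAAADAAADAAABCDAAADAAADAAABCABCBCBCDAAABCDAAADAAADAAA ⇒ BCA·BC·BC·BC·DAA·A·BCA·BC·BC·BC·BCA·BC·BC·BC·BCA·BC·BC·BC·BCA·BC·BC·BC·DAA·A·BCA·BC·BC·BC·BCA·BC·BC·BC·BCA·BC·BC·BC·DAA·A·BC·DAA·A·DAA·A·DAA·A·BCA·BC·BC·BC·DAA·A·BCA·BC·BC·BC·BCA·BC·BC·BC·BCA·BC·BC·BC
    A ↦ BC
    B ↦ DAA
    C ↦ A
    D ↦ BCA

A->BC, B->DAA, C->A, D->BCA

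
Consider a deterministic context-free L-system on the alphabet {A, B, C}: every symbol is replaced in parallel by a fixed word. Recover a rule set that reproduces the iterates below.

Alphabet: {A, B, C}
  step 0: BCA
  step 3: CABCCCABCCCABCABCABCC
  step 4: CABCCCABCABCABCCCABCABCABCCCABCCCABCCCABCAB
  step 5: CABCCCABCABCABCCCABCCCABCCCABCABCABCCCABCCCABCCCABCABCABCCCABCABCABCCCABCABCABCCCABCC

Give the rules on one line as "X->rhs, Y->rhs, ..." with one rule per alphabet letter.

  step 4 ⇒ step 5: CABCCCABCABCABCCCABCABCABCCCABCCCABCCCABCAB ⇒ CAB·C·C·CAB·CAB·CAB·C·C·CAB·C·C·CAB·C·C·CAB·CAB·CAB·C·C·CAB·C·C·CAB·C·C·CAB·CAB·CAB·C·C·CAB·CAB·CAB·C·C·CAB·CAB·CAB·C·C·CAB·C·C
    A ↦ C
    B ↦ C
    C ↦ CAB

A->C, B->C, C->CAB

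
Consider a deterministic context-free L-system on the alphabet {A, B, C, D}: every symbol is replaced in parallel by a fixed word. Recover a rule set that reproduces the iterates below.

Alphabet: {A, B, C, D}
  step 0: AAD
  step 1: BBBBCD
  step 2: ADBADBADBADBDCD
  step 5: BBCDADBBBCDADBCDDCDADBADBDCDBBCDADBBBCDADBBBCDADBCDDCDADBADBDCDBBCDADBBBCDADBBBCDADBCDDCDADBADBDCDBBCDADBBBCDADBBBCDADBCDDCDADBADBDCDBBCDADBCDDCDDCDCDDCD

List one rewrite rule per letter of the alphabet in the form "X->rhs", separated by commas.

  step 1 ⇒ step 2: BBBBCD ⇒ ADB·ADB·ADB·ADB·D·CD
    B ↦ ADB
    C ↦ D
    D ↦ CD
  step 0 ⇒ step 1: AAD ⇒ BB·BB·CD
    A ↦ BB

A->BB, B->ADB, C->D, D->CD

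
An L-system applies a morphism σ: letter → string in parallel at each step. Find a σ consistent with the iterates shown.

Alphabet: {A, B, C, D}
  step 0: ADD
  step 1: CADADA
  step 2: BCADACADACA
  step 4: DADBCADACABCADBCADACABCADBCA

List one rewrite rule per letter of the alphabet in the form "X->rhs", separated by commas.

  step 1 ⇒ step 2: CADADA ⇒ B·CA·DA·CA·DA·CA
    A ↦ CA
    C ↦ B
    D ↦ DA
    B ↦ D  (constrained at step 2)

A->CA, B->D, C->B, D->DA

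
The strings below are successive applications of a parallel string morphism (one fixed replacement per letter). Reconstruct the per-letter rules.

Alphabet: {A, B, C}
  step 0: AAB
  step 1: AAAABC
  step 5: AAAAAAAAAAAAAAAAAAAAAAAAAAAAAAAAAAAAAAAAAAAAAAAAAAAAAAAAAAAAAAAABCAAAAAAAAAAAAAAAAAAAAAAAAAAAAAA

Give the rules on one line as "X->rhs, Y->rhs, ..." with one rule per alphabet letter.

A->AA, B->BC, C->AA

  step 0 ⇒ step 1: AAB ⇒ AA·AA·BC
    A ↦ AA
    B ↦ BC
    C ↦ AA  (constrained at step 1)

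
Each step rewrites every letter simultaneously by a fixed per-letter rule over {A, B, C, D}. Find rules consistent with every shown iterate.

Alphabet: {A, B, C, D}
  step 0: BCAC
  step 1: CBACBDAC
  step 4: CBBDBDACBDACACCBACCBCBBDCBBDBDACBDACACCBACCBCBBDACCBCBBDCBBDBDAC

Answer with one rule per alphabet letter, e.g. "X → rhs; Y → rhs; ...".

  step 0 ⇒ step 1: BCAC ⇒ CB·AC·BD·AC
    A ↦ BD
    B ↦ CB
    C ↦ AC
    D ↦ BD  (constrained at step 1)

A->BD, B->CB, C->AC, D->BD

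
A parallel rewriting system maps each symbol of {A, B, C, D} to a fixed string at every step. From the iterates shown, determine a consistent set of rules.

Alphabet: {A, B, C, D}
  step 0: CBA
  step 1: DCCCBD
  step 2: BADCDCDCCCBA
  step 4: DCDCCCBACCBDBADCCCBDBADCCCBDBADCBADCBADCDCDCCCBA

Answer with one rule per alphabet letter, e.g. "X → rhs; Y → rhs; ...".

  step 1 ⇒ step 2: DCCCBD ⇒ BA·DC·DC·DC·CC·BA
    B ↦ CC
    C ↦ DC
    D ↦ BA
  step 0 ⇒ step 1: CBA ⇒ DC·CC·BD
    A ↦ BD

A->BD, B->CC, C->DC, D->BA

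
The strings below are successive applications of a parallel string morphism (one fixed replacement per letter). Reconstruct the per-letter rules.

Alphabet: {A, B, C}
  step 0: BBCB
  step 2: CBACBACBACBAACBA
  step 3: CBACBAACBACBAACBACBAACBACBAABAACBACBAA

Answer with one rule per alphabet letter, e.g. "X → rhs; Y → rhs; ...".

  step 2 ⇒ step 3: CBACBACBACBAACBA ⇒ CBA·C·BAA·CBA·C·BAA·CBA·C·BAA·CBA·C·BAA·BAA·CBA·C·BAA
    A ↦ BAA
    B ↦ C
    C ↦ CBA

A->BAA, B->C, C->CBA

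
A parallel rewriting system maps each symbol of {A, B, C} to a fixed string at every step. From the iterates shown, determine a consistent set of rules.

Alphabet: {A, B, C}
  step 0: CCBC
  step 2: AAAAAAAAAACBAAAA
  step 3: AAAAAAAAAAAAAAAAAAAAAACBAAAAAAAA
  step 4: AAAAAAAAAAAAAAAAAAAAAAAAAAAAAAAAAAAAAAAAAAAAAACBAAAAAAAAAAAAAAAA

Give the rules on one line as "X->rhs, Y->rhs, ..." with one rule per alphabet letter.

A->AA, B->CB, C->AA

  step 3 ⇒ step 4: AAAAAAAAAAAAAAAAAAAAAACBAAAAAAAA ⇒ AA·AA·AA·AA·AA·AA·AA·AA·AA·AA·AA·AA·AA·AA·AA·AA·AA·AA·AA·AA·AA·AA·AA·CB·AA·AA·AA·AA·AA·AA·AA·AA
    A ↦ AA
    B ↦ CB
    C ↦ AA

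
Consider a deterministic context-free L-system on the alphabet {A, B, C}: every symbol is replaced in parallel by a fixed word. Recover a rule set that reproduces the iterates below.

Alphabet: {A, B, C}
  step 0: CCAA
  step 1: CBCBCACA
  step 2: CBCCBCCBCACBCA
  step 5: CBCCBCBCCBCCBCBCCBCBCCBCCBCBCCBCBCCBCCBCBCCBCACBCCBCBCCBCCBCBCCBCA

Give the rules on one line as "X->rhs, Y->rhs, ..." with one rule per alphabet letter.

A->CA, B->C, C->CB

  step 1 ⇒ step 2: CBCBCACA ⇒ CB·C·CB·C·CB·CA·CB·CA
    A ↦ CA
    B ↦ C
    C ↦ CB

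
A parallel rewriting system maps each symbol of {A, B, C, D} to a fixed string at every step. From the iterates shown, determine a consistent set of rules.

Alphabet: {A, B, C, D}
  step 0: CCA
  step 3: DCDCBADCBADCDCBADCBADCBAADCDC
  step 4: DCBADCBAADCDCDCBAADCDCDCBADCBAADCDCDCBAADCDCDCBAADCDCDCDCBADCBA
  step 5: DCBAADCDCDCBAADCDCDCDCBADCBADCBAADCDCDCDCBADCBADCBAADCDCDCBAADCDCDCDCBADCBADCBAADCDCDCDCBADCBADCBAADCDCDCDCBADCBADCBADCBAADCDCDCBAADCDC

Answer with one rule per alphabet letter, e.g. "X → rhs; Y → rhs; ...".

A->DC, B->ADC, C->BA, D->DC

  step 4 ⇒ step 5: DCBADCBAADCDCDCBAADCDCDCBADCBAADCDCDCBAADCDCDCBAADCDCDCDCBADCBA ⇒ DC·BA·ADC·DC·DC·BA·ADC·DC·DC·DC·BA·DC·BA·DC·BA·ADC·DC·DC·DC·BA·DC·BA·DC·BA·ADC·DC·DC·BA·ADC·DC·DC·DC·BA·DC·BA·DC·BA·ADC·DC·DC·DC·BA·DC·BA·DC·BA·ADC·DC·DC·DC·BA·DC·BA·DC·BA·DC·BA·ADC·DC·DC·BA·ADC·DC
    A ↦ DC
    B ↦ ADC
    C ↦ BA
    D ↦ DC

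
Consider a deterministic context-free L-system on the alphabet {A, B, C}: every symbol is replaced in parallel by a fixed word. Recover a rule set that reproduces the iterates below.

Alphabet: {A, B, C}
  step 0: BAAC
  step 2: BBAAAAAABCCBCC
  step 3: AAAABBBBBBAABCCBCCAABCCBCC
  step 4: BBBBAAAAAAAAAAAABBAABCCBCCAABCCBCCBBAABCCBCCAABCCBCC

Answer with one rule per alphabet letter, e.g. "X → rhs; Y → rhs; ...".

  step 3 ⇒ step 4: AAAABBBBBBAABCCBCCAABCCBCC ⇒ B·B·B·B·AA·AA·AA·AA·AA·AA·B·B·AA·BCC·BCC·AA·BCC·BCC·B·B·AA·BCC·BCC·AA·BCC·BCC
    A ↦ B
    B ↦ AA
    C ↦ BCC

A->B, B->AA, C->BCC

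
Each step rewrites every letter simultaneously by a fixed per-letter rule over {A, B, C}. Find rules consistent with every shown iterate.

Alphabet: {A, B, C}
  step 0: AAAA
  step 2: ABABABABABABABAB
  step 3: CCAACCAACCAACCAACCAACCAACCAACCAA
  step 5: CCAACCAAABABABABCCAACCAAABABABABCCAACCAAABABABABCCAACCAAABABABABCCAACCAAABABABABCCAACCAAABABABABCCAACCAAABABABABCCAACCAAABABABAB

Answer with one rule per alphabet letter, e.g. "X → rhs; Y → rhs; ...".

A->CC, B->AA, C->AB

  step 2 ⇒ step 3: ABABABABABABABAB ⇒ CC·AA·CC·AA·CC·AA·CC·AA·CC·AA·CC·AA·CC·AA·CC·AA
    A ↦ CC
    B ↦ AA
    C ↦ AB  (constrained at step 3)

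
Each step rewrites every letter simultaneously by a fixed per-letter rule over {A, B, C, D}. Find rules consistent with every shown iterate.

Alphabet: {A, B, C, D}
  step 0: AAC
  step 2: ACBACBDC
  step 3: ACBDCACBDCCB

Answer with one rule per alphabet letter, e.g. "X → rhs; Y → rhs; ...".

A->AC, B->DC, C->B, D->C

  step 2 ⇒ step 3: ACBACBDC ⇒ AC·B·DC·AC·B·DC·C·B
    A ↦ AC
    B ↦ DC
    C ↦ B
    D ↦ C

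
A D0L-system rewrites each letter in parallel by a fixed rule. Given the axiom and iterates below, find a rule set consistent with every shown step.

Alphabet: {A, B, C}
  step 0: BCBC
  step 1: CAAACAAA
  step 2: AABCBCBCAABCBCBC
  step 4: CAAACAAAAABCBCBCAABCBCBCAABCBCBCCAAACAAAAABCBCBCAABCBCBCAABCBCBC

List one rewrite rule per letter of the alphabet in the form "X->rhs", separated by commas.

  step 1 ⇒ step 2: CAAACAAA ⇒ AA·BC·BC·BC·AA·BC·BC·BC
    A ↦ BC
    C ↦ AA
  step 0 ⇒ step 1: BCBC ⇒ CA·AA·CA·AA
    B ↦ CA

A->BC, B->CA, C->AA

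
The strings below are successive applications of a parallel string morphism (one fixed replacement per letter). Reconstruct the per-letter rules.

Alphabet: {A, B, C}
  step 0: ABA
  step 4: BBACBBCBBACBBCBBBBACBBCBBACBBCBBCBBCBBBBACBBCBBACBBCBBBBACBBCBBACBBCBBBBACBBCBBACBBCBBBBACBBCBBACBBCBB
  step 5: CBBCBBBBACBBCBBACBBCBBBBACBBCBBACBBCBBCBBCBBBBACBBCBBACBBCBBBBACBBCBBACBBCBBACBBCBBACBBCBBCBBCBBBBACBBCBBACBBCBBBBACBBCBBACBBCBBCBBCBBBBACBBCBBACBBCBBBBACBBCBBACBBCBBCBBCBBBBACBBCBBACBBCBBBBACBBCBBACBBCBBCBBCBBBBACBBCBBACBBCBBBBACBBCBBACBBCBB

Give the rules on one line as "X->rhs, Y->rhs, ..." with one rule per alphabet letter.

A->BB, B->CBB, C->A

  step 4 ⇒ step 5: BBACBBCBBACBBCBBBBACBBCBBACBBCBBCBBCBBBBACBBCBBACBBCBBBBACBBCBBACBBCBBBBACBBCBBACBBCBBBBACBBCBBACBBCBB ⇒ CBB·CBB·BB·A·CBB·CBB·A·CBB·CBB·BB·A·CBB·CBB·A·CBB·CBB·CBB·CBB·BB·A·CBB·CBB·A·CBB·CBB·BB·A·CBB·CBB·A·CBB·CBB·A·CBB·CBB·A·CBB·CBB·CBB·CBB·BB·A·CBB·CBB·A·CBB·CBB·BB·A·CBB·CBB·A·CBB·CBB·CBB·CBB·BB·A·CBB·CBB·A·CBB·CBB·BB·A·CBB·CBB·A·CBB·CBB·CBB·CBB·BB·A·CBB·CBB·A·CBB·CBB·BB·A·CBB·CBB·A·CBB·CBB·CBB·CBB·BB·A·CBB·CBB·A·CBB·CBB·BB·A·CBB·CBB·A·CBB·CBB
    A ↦ BB
    B ↦ CBB
    C ↦ A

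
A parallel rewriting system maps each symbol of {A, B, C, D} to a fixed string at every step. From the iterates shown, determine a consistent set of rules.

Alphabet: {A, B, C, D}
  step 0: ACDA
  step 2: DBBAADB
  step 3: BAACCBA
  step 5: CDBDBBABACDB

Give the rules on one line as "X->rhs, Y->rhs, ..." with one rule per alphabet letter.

A->C, B->A, C->DB, D->B

  step 2 ⇒ step 3: DBBAADB ⇒ B·A·A·C·C·B·A
    A ↦ C
    B ↦ A
    D ↦ B
    C ↦ DB  (constrained at step 0)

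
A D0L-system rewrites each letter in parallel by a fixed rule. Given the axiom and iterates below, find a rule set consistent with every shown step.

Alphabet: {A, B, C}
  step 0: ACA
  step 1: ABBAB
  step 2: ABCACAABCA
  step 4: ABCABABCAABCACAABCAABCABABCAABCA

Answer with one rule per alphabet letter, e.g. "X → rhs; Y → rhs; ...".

A->AB, B->CA, C->B

  step 1 ⇒ step 2: ABBAB ⇒ AB·CA·CA·AB·CA
    A ↦ AB
    B ↦ CA
  step 0 ⇒ step 1: ACA ⇒ AB·B·AB
    C ↦ B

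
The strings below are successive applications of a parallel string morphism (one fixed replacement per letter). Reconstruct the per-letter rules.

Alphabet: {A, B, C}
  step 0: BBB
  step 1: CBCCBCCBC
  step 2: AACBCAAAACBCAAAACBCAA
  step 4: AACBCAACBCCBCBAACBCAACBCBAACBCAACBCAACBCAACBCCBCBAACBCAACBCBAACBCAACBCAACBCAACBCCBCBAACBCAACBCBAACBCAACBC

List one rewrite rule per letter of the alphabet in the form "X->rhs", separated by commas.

  step 1 ⇒ step 2: CBCCBCCBC ⇒ AA·CBC·AA·AA·CBC·AA·AA·CBC·AA
    B ↦ CBC
    C ↦ AA
    A ↦ CB  (constrained at step 2)

A->CB, B->CBC, C->AA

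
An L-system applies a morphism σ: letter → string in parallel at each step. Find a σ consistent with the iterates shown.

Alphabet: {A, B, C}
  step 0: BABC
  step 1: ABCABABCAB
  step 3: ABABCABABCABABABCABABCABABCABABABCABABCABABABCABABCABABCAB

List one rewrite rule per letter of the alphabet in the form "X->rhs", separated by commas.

A->AB, B->ABC, C->AB

  step 0 ⇒ step 1: BABC ⇒ ABC·AB·ABC·AB
    A ↦ AB
    B ↦ ABC
    C ↦ AB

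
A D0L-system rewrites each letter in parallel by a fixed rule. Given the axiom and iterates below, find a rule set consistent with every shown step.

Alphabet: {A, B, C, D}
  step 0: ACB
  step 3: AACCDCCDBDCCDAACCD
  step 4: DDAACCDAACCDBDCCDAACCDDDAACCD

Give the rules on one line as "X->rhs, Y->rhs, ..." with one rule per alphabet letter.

  step 3 ⇒ step 4: AACCDCCDBDCCDAACCD ⇒ D·D·A·A·CCD·A·A·CCD·BD·CCD·A·A·CCD·D·D·A·A·CCD
    A ↦ D
    B ↦ BD
    C ↦ A
    D ↦ CCD

A->D, B->BD, C->A, D->CCD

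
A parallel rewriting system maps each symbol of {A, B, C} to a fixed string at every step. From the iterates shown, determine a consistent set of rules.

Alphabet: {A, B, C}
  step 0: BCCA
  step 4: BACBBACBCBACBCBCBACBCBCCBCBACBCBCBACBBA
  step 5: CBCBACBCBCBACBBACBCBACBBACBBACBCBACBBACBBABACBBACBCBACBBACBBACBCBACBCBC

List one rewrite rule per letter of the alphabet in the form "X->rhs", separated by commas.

A->C, B->CB, C->BA

  step 4 ⇒ step 5: BACBBACBCBACBCBCBACBCBCCBCBACBCBCBACBBA ⇒ CB·C·BA·CB·CB·C·BA·CB·BA·CB·C·BA·CB·BA·CB·BA·CB·C·BA·CB·BA·CB·BA·BA·CB·BA·CB·C·BA·CB·BA·CB·BA·CB·C·BA·CB·CB·C
    A ↦ C
    B ↦ CB
    C ↦ BA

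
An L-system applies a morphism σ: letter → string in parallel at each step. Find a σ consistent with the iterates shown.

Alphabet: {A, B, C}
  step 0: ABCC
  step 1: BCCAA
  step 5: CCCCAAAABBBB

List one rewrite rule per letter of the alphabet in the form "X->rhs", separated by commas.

A->B, B->CC, C->A

  step 0 ⇒ step 1: ABCC ⇒ B·CC·A·A
    A ↦ B
    B ↦ CC
    C ↦ A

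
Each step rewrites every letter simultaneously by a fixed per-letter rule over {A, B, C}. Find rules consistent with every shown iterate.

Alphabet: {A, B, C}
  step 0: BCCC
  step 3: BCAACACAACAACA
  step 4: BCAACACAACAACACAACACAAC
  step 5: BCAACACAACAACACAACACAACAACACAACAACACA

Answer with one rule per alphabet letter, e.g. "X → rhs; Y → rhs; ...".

A->AC, B->BC, C->A

  step 4 ⇒ step 5: BCAACACAACAACACAACACAAC ⇒ BC·A·AC·AC·A·AC·A·AC·AC·A·AC·AC·A·AC·A·AC·AC·A·AC·A·AC·AC·A
    A ↦ AC
    B ↦ BC
    C ↦ A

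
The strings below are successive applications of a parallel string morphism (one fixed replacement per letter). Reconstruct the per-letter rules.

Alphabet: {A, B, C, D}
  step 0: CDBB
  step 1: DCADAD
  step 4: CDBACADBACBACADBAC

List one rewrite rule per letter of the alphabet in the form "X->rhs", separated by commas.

  step 0 ⇒ step 1: CDBB ⇒ D·C·AD·AD
    B ↦ AD
    C ↦ D
    D ↦ C
    A ↦ BA  (constrained at step 1)

A->BA, B->AD, C->D, D->C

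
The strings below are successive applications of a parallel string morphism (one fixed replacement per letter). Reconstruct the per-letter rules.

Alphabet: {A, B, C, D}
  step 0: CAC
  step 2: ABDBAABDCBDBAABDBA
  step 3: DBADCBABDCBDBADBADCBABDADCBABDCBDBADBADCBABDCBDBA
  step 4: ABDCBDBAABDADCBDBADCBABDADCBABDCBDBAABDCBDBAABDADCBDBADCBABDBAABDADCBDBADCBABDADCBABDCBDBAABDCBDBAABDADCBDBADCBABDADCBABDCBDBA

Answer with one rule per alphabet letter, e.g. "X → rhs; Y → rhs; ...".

A->DBA, B->DCB, C->DA, D->AB

  step 3 ⇒ step 4: DBADCBABDCBDBADBADCBABDADCBABDCBDBADBADCBABDCBDBA ⇒ AB·DCB·DBA·AB·DA·DCB·DBA·DCB·AB·DA·DCB·AB·DCB·DBA·AB·DCB·DBA·AB·DA·DCB·DBA·DCB·AB·DBA·AB·DA·DCB·DBA·DCB·AB·DA·DCB·AB·DCB·DBA·AB·DCB·DBA·AB·DA·DCB·DBA·DCB·AB·DA·DCB·AB·DCB·DBA
    A ↦ DBA
    B ↦ DCB
    C ↦ DA
    D ↦ AB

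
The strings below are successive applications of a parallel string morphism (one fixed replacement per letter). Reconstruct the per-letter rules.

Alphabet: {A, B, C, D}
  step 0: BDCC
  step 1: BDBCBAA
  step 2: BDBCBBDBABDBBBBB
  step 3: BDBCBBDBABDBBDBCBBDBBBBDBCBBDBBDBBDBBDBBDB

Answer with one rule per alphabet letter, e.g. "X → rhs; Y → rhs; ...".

  step 2 ⇒ step 3: BDBCBBDBABDBBBBB ⇒ BDB·CB·BDB·A·BDB·BDB·CB·BDB·BB·BDB·CB·BDB·BDB·BDB·BDB·BDB
    A ↦ BB
    B ↦ BDB
    C ↦ A
    D ↦ CB

A->BB, B->BDB, C->A, D->CB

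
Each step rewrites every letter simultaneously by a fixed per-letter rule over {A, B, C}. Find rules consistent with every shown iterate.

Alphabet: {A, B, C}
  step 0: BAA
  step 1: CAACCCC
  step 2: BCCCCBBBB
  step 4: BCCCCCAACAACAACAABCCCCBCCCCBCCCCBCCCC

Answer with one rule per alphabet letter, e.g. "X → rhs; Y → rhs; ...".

  step 1 ⇒ step 2: CAACCCC ⇒ B·CC·CC·B·B·B·B
    A ↦ CC
    C ↦ B
  step 0 ⇒ step 1: BAA ⇒ CAA·CC·CC
    B ↦ CAA

A->CC, B->CAA, C->B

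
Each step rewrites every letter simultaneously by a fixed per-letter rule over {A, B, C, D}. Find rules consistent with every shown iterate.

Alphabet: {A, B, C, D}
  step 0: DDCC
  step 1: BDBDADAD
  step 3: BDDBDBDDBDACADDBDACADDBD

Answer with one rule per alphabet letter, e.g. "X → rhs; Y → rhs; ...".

A->AC, B->D, C->AD, D->BD

  step 0 ⇒ step 1: DDCC ⇒ BD·BD·AD·AD
    C ↦ AD
    D ↦ BD
    A ↦ AC  (constrained at step 1)
    B ↦ D  (constrained at step 1)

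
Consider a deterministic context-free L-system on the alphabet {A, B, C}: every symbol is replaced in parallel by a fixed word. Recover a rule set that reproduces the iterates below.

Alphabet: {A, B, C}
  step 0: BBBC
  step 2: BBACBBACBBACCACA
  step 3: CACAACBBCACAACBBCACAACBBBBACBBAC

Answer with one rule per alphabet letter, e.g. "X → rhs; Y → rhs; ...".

  step 2 ⇒ step 3: BBACBBACBBACCACA ⇒ CA·CA·AC·BB·CA·CA·AC·BB·CA·CA·AC·BB·BB·AC·BB·AC
    A ↦ AC
    B ↦ CA
    C ↦ BB

A->AC, B->CA, C->BB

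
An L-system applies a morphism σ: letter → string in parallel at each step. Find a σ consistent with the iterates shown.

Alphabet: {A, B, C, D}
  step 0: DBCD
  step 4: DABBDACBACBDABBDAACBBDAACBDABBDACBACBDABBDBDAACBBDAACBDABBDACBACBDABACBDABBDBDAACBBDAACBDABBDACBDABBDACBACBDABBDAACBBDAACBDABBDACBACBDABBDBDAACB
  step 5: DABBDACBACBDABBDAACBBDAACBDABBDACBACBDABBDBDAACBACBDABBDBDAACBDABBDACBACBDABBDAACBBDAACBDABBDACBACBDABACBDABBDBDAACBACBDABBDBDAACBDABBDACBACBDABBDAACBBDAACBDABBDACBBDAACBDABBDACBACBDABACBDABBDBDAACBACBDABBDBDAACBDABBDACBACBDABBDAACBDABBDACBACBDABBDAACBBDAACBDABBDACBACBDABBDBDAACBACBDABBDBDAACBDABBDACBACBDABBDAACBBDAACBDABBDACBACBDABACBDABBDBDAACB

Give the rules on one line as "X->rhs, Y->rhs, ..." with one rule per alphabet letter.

A->BD, B->ACB, C->A, D->DAB

  step 4 ⇒ step 5: DABBDACBACBDABBDAACBBDAACBDABBDACBACBDABBDBDAACBBDAACBDABBDACBACBDABACBDABBDBDAACBBDAACBDABBDACBDABBDACBACBDABBDAACBBDAACBDABBDACBACBDABBDBDAACB ⇒ DAB·BD·ACB·ACB·DAB·BD·A·ACB·BD·A·ACB·DAB·BD·ACB·ACB·DAB·BD·BD·A·ACB·ACB·DAB·BD·BD·A·ACB·DAB·BD·ACB·ACB·DAB·BD·A·ACB·BD·A·ACB·DAB·BD·ACB·ACB·DAB·ACB·DAB·BD·BD·A·ACB·ACB·DAB·BD·BD·A·ACB·DAB·BD·ACB·ACB·DAB·BD·A·ACB·BD·A·ACB·DAB·BD·ACB·BD·A·ACB·DAB·BD·ACB·ACB·DAB·ACB·DAB·BD·BD·A·ACB·ACB·DAB·BD·BD·A·ACB·DAB·BD·ACB·ACB·DAB·BD·A·ACB·DAB·BD·ACB·ACB·DAB·BD·A·ACB·BD·A·ACB·DAB·BD·ACB·ACB·DAB·BD·BD·A·ACB·ACB·DAB·BD·BD·A·ACB·DAB·BD·ACB·ACB·DAB·BD·A·ACB·BD·A·ACB·DAB·BD·ACB·ACB·DAB·ACB·DAB·BD·BD·A·ACB
    A ↦ BD
    B ↦ ACB
    C ↦ A
    D ↦ DAB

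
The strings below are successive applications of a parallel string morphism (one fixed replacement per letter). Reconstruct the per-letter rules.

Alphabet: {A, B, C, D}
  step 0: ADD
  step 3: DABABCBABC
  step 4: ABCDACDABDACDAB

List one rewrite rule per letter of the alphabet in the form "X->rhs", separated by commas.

  step 3 ⇒ step 4: DABABCBABC ⇒ AB·C·DA·C·DA·B·DA·C·DA·B
    A ↦ C
    B ↦ DA
    C ↦ B
    D ↦ AB

A->C, B->DA, C->B, D->AB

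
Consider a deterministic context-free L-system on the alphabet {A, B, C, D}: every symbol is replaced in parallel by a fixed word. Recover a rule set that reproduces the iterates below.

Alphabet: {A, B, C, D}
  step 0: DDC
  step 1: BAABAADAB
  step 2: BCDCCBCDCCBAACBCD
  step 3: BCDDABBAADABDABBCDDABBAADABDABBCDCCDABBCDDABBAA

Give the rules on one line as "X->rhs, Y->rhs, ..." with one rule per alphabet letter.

  step 2 ⇒ step 3: BCDCCBCDCCBAACBCD ⇒ BCD·DAB·BAA·DAB·DAB·BCD·DAB·BAA·DAB·DAB·BCD·C·C·DAB·BCD·DAB·BAA
    A ↦ C
    B ↦ BCD
    C ↦ DAB
    D ↦ BAA

A->C, B->BCD, C->DAB, D->BAA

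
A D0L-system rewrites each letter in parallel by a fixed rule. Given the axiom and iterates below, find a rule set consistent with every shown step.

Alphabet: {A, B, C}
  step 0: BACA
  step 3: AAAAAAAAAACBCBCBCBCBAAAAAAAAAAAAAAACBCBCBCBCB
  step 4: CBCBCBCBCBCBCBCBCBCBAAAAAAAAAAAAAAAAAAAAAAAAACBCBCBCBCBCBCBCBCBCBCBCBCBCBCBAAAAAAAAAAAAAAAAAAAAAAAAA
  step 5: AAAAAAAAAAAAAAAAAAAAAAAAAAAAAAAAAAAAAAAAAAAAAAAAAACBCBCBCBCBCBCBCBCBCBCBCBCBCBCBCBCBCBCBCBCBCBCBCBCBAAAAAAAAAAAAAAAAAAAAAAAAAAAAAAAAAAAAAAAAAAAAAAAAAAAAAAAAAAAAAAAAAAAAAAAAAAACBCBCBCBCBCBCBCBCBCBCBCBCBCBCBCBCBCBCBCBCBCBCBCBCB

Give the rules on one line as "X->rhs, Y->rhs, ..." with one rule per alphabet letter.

A->CB, B->AA, C->AAA

  step 4 ⇒ step 5: CBCBCBCBCBCBCBCBCBCBAAAAAAAAAAAAAAAAAAAAAAAAACBCBCBCBCBCBCBCBCBCBCBCBCBCBCBAAAAAAAAAAAAAAAAAAAAAAAAA ⇒ AAA·AA·AAA·AA·AAA·AA·AAA·AA·AAA·AA·AAA·AA·AAA·AA·AAA·AA·AAA·AA·AAA·AA·CB·CB·CB·CB·CB·CB·CB·CB·CB·CB·CB·CB·CB·CB·CB·CB·CB·CB·CB·CB·CB·CB·CB·CB·CB·AAA·AA·AAA·AA·AAA·AA·AAA·AA·AAA·AA·AAA·AA·AAA·AA·AAA·AA·AAA·AA·AAA·AA·AAA·AA·AAA·AA·AAA·AA·AAA·AA·AAA·AA·CB·CB·CB·CB·CB·CB·CB·CB·CB·CB·CB·CB·CB·CB·CB·CB·CB·CB·CB·CB·CB·CB·CB·CB·CB
    A ↦ CB
    B ↦ AA
    C ↦ AAA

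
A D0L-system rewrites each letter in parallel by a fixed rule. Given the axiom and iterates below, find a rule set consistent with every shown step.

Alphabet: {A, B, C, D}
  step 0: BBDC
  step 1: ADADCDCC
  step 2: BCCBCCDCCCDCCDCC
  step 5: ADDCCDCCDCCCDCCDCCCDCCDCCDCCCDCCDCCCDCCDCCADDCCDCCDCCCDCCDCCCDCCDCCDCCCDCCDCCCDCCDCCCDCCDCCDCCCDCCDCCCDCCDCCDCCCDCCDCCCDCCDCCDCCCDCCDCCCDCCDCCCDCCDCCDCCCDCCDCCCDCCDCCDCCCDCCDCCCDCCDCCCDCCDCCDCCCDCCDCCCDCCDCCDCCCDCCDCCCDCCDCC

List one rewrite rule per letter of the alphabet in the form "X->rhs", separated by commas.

A->BC, B->AD, C->DCC, D->C

  step 1 ⇒ step 2: ADADCDCC ⇒ BC·C·BC·C·DCC·C·DCC·DCC
    A ↦ BC
    C ↦ DCC
    D ↦ C
  step 0 ⇒ step 1: BBDC ⇒ AD·AD·C·DCC
    B ↦ AD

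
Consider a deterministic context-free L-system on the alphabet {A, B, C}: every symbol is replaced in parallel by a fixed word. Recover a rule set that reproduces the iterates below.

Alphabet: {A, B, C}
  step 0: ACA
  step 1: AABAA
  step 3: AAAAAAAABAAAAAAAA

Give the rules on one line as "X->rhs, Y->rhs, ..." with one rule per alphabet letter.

A->AA, B->C, C->B

  step 0 ⇒ step 1: ACA ⇒ AA·B·AA
    A ↦ AA
    C ↦ B
    B ↦ C  (constrained at step 1)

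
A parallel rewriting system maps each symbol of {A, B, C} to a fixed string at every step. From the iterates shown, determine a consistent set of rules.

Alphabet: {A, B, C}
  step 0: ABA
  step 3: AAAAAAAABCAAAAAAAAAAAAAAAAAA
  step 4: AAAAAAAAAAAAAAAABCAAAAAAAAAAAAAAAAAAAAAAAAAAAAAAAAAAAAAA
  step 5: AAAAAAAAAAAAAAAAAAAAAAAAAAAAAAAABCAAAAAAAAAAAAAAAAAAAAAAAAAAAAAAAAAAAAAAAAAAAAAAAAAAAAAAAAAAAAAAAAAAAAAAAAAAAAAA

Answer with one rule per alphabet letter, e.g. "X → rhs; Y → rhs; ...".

A->AA, B->BCA, C->A

  step 4 ⇒ step 5: AAAAAAAAAAAAAAAABCAAAAAAAAAAAAAAAAAAAAAAAAAAAAAAAAAAAAAA ⇒ AA·AA·AA·AA·AA·AA·AA·AA·AA·AA·AA·AA·AA·AA·AA·AA·BCA·A·AA·AA·AA·AA·AA·AA·AA·AA·AA·AA·AA·AA·AA·AA·AA·AA·AA·AA·AA·AA·AA·AA·AA·AA·AA·AA·AA·AA·AA·AA·AA·AA·AA·AA·AA·AA·AA·AA
    A ↦ AA
    B ↦ BCA
    C ↦ A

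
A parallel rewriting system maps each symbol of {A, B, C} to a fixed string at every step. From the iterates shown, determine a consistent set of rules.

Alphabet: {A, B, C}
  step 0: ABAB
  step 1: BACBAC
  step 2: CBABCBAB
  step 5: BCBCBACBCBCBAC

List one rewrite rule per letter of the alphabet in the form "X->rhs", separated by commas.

A->BA, B->C, C->B

  step 1 ⇒ step 2: BACBAC ⇒ C·BA·B·C·BA·B
    A ↦ BA
    B ↦ C
    C ↦ B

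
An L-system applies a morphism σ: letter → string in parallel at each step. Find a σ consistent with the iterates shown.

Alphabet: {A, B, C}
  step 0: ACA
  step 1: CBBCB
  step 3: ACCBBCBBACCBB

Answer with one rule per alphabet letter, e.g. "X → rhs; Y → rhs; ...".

  step 0 ⇒ step 1: ACA ⇒ CB·B·CB
    A ↦ CB
    C ↦ B
    B ↦ AC  (constrained at step 1)

A->CB, B->AC, C->B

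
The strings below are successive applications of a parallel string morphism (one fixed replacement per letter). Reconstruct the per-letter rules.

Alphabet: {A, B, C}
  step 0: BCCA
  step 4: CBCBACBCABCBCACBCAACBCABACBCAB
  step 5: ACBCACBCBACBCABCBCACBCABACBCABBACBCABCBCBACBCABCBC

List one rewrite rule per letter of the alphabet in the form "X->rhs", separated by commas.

  step 4 ⇒ step 5: CBCBACBCABCBCACBCAACBCABACBCAB ⇒ A·CBC·A·CBC·B·A·CBC·A·B·CBC·A·CBC·A·B·A·CBC·A·B·B·A·CBC·A·B·CBC·B·A·CBC·A·B·CBC
    A ↦ B
    B ↦ CBC
    C ↦ A

A->B, B->CBC, C->A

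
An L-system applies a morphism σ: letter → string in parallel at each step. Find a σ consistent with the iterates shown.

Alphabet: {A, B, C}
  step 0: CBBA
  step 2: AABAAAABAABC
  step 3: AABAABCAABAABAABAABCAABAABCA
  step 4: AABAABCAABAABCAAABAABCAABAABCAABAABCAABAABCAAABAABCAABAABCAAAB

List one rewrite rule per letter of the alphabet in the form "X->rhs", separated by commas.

A->AAB, B->C, C->A

  step 3 ⇒ step 4: AABAABCAABAABAABAABCAABAABCA ⇒ AAB·AAB·C·AAB·AAB·C·A·AAB·AAB·C·AAB·AAB·C·AAB·AAB·C·AAB·AAB·C·A·AAB·AAB·C·AAB·AAB·C·A·AAB
    A ↦ AAB
    B ↦ C
    C ↦ A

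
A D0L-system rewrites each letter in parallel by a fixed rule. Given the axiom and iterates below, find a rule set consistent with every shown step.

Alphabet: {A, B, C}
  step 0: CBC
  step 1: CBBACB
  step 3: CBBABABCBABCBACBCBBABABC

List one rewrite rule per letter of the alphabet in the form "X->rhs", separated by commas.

  step 0 ⇒ step 1: CBC ⇒ CB·BA·CB
    B ↦ BA
    C ↦ CB
    A ↦ BC  (constrained at step 1)

A->BC, B->BA, C->CB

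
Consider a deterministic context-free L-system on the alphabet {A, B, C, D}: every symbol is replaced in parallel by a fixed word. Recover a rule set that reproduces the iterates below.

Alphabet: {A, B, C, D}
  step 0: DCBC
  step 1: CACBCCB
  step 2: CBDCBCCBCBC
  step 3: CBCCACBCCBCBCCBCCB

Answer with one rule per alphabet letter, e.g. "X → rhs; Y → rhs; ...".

  step 2 ⇒ step 3: CBDCBCCBCBC ⇒ CB·C·CA·CB·C·CB·CB·C·CB·C·CB
    B ↦ C
    C ↦ CB
    D ↦ CA
  step 1 ⇒ step 2: CACBCCB ⇒ CB·D·CB·C·CB·CB·C
    A ↦ D

A->D, B->C, C->CB, D->CA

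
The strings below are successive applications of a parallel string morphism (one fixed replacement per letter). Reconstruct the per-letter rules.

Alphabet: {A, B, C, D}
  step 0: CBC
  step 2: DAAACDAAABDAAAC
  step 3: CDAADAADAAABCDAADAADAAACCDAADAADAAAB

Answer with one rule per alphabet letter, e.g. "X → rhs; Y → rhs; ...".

A->DAA, B->AC, C->AB, D->C

  step 2 ⇒ step 3: DAAACDAAABDAAAC ⇒ C·DAA·DAA·DAA·AB·C·DAA·DAA·DAA·AC·C·DAA·DAA·DAA·AB
    A ↦ DAA
    B ↦ AC
    C ↦ AB
    D ↦ C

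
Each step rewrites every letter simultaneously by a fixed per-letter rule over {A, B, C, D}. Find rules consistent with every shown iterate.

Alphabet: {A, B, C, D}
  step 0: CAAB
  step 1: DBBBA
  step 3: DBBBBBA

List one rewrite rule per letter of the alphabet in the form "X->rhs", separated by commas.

  step 0 ⇒ step 1: CAAB ⇒ DB·B·B·A
    A ↦ B
    B ↦ A
    C ↦ DB
    D ↦ CA  (constrained at step 1)

A->B, B->A, C->DB, D->CA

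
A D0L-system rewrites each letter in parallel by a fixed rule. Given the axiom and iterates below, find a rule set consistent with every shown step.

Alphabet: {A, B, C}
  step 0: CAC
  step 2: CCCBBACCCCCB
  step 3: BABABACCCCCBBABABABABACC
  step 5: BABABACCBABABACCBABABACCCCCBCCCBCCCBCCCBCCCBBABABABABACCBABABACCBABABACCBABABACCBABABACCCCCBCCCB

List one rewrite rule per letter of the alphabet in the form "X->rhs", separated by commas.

  step 2 ⇒ step 3: CCCBBACCCCCB ⇒ BA·BA·BA·CC·CC·CB·BA·BA·BA·BA·BA·CC
    A ↦ CB
    B ↦ CC
    C ↦ BA

A->CB, B->CC, C->BA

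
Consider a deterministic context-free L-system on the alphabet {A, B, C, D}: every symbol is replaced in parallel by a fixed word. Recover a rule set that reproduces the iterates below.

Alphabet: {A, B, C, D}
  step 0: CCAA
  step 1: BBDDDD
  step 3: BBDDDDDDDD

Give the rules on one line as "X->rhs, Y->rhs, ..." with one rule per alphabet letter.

  step 0 ⇒ step 1: CCAA ⇒ B·B·DD·DD
    A ↦ DD
    C ↦ B
    B ↦ C  (constrained at step 1)
    D ↦ A  (constrained at step 1)

A->DD, B->C, C->B, D->A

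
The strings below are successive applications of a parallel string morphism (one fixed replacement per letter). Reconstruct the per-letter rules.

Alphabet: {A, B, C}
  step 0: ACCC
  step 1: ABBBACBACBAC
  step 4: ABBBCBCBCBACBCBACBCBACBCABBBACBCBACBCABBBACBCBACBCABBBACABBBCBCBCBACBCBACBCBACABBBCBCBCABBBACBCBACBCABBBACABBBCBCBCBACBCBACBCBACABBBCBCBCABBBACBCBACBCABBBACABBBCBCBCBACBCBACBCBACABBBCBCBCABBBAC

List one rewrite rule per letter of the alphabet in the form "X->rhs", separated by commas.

A->ABB, B->BC, C->BAC

  step 0 ⇒ step 1: ACCC ⇒ ABB·BAC·BAC·BAC
    A ↦ ABB
    C ↦ BAC
    B ↦ BC  (constrained at step 1)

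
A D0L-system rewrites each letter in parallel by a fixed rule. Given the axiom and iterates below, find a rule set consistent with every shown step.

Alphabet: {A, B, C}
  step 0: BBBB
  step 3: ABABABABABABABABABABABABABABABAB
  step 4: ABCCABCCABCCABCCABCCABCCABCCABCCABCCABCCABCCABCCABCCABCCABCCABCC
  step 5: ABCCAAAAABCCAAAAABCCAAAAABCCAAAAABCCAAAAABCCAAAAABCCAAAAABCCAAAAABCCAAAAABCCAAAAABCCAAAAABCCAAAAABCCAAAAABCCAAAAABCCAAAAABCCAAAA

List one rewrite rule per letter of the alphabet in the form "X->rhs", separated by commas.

A->AB, B->CC, C->AA

  step 4 ⇒ step 5: ABCCABCCABCCABCCABCCABCCABCCABCCABCCABCCABCCABCCABCCABCCABCCABCC ⇒ AB·CC·AA·AA·AB·CC·AA·AA·AB·CC·AA·AA·AB·CC·AA·AA·AB·CC·AA·AA·AB·CC·AA·AA·AB·CC·AA·AA·AB·CC·AA·AA·AB·CC·AA·AA·AB·CC·AA·AA·AB·CC·AA·AA·AB·CC·AA·AA·AB·CC·AA·AA·AB·CC·AA·AA·AB·CC·AA·AA·AB·CC·AA·AA
    A ↦ AB
    B ↦ CC
    C ↦ AA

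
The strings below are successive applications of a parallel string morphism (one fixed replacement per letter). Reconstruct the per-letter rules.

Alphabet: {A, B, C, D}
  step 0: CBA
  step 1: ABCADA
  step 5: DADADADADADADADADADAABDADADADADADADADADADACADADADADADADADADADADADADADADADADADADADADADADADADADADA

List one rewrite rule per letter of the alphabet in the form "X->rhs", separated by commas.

A->DA, B->CA, C->AB, D->DA

  step 0 ⇒ step 1: CBA ⇒ AB·CA·DA
    A ↦ DA
    B ↦ CA
    C ↦ AB
    D ↦ DA  (constrained at step 1)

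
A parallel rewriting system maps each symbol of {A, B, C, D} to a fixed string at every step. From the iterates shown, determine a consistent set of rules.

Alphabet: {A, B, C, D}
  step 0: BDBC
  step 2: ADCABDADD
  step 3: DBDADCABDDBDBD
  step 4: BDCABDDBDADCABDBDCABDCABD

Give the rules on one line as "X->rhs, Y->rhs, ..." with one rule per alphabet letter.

  step 3 ⇒ step 4: DBDADCABDDBDBD ⇒ BD·CA·BD·D·BD·A·D·CA·BD·BD·CA·BD·CA·BD
    A ↦ D
    B ↦ CA
    C ↦ A
    D ↦ BD

A->D, B->CA, C->A, D->BD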